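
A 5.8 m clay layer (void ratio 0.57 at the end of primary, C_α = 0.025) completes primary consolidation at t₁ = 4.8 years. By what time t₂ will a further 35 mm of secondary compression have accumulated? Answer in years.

S_s = C_α·H/(1+e_p)·log₁₀(t₂/t₁) ⇒ log₁₀(t₂/t₁) = S_s·(1+e_p)/(C_α·H).
log₁₀(t₂/t₁) = 0.035 × (1+0.57) / (0.025×5.8) = 0.379
t₂ = t₁ × 10^0.379 = 4.8 × 2.393 = 11.49 years

t₂ ≈ 11.5 years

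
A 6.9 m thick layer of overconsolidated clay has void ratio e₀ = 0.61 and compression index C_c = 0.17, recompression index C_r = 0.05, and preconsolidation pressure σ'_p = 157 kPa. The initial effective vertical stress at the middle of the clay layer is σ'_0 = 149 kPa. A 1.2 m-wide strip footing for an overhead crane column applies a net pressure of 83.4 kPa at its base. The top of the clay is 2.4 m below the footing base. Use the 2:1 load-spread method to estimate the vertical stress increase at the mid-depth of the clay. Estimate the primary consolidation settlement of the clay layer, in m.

Mid-depth of clay below the footing base: z = 2.4 + 6.9/2 = 5.85 m.
Stress increase at mid-clay by the 2:1 spreading method:
Δσ = qB/(B+z) = 83.4×1.2/(1.2+5.85) = 14.196 kPa
Final effective stress: σ'_f = 149 + 14.196 = 163.2 kPa.
σ'_f = 163.2 > σ'_p = 157 kPa, so the stress path crosses the preconsolidation pressure — recompression up to σ'_p, then virgin compression beyond:
S_c = H/(1+e₀)·[C_r·log₁₀(σ'_p/σ'_0) + C_c·log₁₀(σ'_f/σ'_p)]
    = 6.9/1.61 × [0.05×log₁₀(157/149) + 0.17×log₁₀(163.2/157)]
    = 4.2857 × [0.0011357 + 0.0028595] = 0.01712 m

S_c ≈ 0.0171 m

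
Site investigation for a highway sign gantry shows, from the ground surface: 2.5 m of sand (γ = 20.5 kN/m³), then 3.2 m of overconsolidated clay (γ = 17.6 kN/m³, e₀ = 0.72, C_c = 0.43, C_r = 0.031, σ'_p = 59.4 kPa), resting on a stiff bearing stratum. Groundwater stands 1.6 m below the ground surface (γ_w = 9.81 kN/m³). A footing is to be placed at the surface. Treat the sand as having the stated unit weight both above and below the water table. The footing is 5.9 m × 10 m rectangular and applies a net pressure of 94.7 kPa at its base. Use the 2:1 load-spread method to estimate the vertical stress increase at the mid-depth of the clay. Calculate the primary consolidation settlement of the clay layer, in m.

S_c ≈ 0.163 m

Mid-depth of clay below the ground surface: z = 2.5 + 3.2/2 = 4.1 m.
Total vertical stress at mid-clay: σ_v = 20.5×2.5 + 17.6×1.6 = 79.41 kPa.
Pore pressure: u = 9.81×(4.1 − 1.6) = 24.525 kPa.
Initial effective stress: σ'_0 = σ_v − u = 79.41 − 24.525 = 54.885 kPa.
Stress increase at mid-clay by the 2:1 spreading method:
Δσ = qBL/((B+z)(L+z)) = 94.7×5.9×10/((5.9+4.1)(10+4.1)) = 39.626 kPa
Final effective stress: σ'_f = 54.885 + 39.626 = 94.511 kPa.
σ'_f = 94.511 > σ'_p = 59.4 kPa, so the stress path crosses the preconsolidation pressure — recompression up to σ'_p, then virgin compression beyond:
S_c = H/(1+e₀)·[C_r·log₁₀(σ'_p/σ'_0) + C_c·log₁₀(σ'_f/σ'_p)]
    = 3.2/1.72 × [0.031×log₁₀(59.4/54.885) + 0.43×log₁₀(94.511/59.4)]
    = 1.8605 × [0.0010643 + 0.086729] = 0.1633 m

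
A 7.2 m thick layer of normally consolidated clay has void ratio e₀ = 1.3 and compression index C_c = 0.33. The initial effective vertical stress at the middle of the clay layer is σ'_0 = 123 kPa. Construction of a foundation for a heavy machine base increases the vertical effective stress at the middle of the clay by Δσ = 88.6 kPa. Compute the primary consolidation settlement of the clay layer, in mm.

Final effective stress: σ'_f = σ'_0 + Δσ = 123 + 88.6 = 211.6 kPa.
Normally consolidated clay, so the full stress increment lies on the virgin compression line:
S_c = C_c·H/(1+e₀)·log₁₀(σ'_f/σ'_0) = 0.33×7.2/(1+1.3)×log₁₀(211.6/123)
    = 1.033 × 0.23561 = 0.2434 m

S_c ≈ 243 mm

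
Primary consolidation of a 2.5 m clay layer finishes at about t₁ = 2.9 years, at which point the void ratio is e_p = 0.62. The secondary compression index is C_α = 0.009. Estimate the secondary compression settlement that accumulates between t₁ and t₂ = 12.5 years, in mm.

Secondary compression: S_s = C_α·H/(1+e_p)·log₁₀(t₂/t₁)
S_s = 0.009×2.5/(1+0.62)×log₁₀(12.5/2.9)
    = 0.01389 × 0.6345 = 0.008813 m

S_s ≈ 8.81 mm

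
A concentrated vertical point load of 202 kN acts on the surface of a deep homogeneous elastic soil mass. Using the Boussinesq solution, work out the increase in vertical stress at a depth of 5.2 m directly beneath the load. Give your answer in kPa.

Boussinesq vertical stress below a point load on an elastic half-space:
Δσ_z = 3P/(2πz²) · [1 + (r/z)²]^(−5/2)
r/z = 0/5.2 = 0; [1+(r/z)²]^(−5/2) = 1.
Δσ_z = 3×202/(2π×5.2²) × 1 = 3.5669 × 1 = 3.567 kPa

Δσ_z ≈ 3.57 kPa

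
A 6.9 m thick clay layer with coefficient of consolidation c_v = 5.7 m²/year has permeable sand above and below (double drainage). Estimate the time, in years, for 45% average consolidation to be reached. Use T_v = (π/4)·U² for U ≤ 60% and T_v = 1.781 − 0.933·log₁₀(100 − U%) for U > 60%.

Drainage path length: H_d = H/2 = 3.45 m (double drainage).
U ≤ 60%: T_v = (π/4)·U² = (π/4)×0.45² = 0.15904.
t = T_v·H_d²/c_v = 0.15904×3.45²/5.7 = 0.3321 years.

t ≈ 0.332 years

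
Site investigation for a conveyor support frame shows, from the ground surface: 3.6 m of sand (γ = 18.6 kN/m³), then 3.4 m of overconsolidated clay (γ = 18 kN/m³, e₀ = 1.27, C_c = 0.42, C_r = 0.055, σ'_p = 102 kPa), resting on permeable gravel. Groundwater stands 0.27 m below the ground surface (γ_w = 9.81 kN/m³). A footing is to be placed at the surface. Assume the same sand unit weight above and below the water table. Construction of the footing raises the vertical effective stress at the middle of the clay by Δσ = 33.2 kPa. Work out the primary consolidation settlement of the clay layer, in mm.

Mid-depth of clay below the ground surface: z = 3.6 + 3.4/2 = 5.3 m.
Total vertical stress at mid-clay: σ_v = 18.6×3.6 + 18×1.7 = 97.56 kPa.
Pore pressure: u = 9.81×(5.3 − 0.27) = 49.344 kPa.
Initial effective stress: σ'_0 = σ_v − u = 97.56 − 49.344 = 48.216 kPa.
Final effective stress: σ'_f = 48.216 + 33.2 = 81.416 kPa.
σ'_f = 81.416 ≤ σ'_p = 102 kPa, so the clay remains overconsolidated and only the recompression index applies:
S_c = C_r·H/(1+e₀)·log₁₀(σ'_f/σ'_0) = 0.055×3.4/2.27×log₁₀(81.416/48.216)
    = 0.082379 × 0.22752 = 0.01874 m

S_c ≈ 18.7 mm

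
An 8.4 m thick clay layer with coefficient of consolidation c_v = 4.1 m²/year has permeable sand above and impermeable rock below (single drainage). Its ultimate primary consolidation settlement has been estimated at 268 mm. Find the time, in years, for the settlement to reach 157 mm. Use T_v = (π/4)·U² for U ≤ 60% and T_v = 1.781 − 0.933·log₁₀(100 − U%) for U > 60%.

Drainage path length: H_d = H = 8.4 m (single drainage).
U = S(t)/S_ult = 157/268 = 0.5858.
U ≤ 60%: T_v = (π/4)·U² = (π/4)×0.58582² = 0.26954.
t = T_v·H_d²/c_v = 0.26954×8.4²/4.1 = 4.639 years.

t ≈ 4.64 years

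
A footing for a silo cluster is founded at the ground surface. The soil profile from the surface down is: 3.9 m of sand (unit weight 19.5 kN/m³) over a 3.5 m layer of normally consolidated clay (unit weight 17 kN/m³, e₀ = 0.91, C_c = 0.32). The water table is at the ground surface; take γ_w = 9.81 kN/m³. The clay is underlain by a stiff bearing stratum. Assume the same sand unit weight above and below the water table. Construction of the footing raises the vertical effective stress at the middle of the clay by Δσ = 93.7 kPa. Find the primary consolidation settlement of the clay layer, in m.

Mid-depth of clay below the ground surface: z = 3.9 + 3.5/2 = 5.65 m.
Total vertical stress at mid-clay: σ_v = 19.5×3.9 + 17×1.75 = 105.8 kPa.
Pore pressure: u = 9.81×(5.65 − 0) = 55.427 kPa.
Initial effective stress: σ'_0 = σ_v − u = 105.8 − 55.427 = 50.373 kPa.
Final effective stress: σ'_f = σ'_0 + Δσ = 50.373 + 93.7 = 144.07 kPa.
Normally consolidated clay, so the full stress increment lies on the virgin compression line:
S_c = C_c·H/(1+e₀)·log₁₀(σ'_f/σ'_0) = 0.32×3.5/(1+0.91)×log₁₀(144.07/50.373)
    = 0.58639 × 0.45638 = 0.2676 m

S_c ≈ 0.268 m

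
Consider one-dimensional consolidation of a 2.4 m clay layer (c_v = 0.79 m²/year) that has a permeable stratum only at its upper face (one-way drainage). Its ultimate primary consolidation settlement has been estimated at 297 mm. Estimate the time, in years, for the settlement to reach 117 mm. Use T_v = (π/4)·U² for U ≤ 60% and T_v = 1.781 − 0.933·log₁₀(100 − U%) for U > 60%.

Drainage path length: H_d = H = 2.4 m (single drainage).
U = S(t)/S_ult = 117/297 = 0.3939.
U ≤ 60%: T_v = (π/4)·U² = (π/4)×0.39394² = 0.12188.
t = T_v·H_d²/c_v = 0.12188×2.4²/0.79 = 0.8886 years.

t ≈ 0.889 years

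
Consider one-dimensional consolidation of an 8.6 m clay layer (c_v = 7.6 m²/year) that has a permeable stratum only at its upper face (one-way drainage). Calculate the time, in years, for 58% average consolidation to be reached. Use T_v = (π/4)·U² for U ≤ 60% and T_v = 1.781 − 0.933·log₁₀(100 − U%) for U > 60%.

Drainage path length: H_d = H = 8.6 m (single drainage).
U ≤ 60%: T_v = (π/4)·U² = (π/4)×0.58² = 0.26421.
t = T_v·H_d²/c_v = 0.26421×8.6²/7.6 = 2.571 years.

t ≈ 2.57 years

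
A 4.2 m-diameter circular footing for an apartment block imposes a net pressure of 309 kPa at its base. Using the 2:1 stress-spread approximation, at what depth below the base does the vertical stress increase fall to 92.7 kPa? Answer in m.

2:1 spreading — at depth z the loaded area has grown by z in each plan dimension:
qD²/(D+z)² = Δσ_z ⇒ z = D(√(q/Δσ_z) − 1) = 4.2×(√(309/92.7) − 1) = 3.468 m

z ≈ 3.47 m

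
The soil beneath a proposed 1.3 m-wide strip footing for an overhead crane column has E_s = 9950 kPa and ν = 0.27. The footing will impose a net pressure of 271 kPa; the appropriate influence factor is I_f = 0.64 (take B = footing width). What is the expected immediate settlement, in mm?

Immediate (elastic) settlement: S_e = q·B·(1−ν²)/E_s · I_f.
S_e = 271 × 1.3 × (1 − 0.27²) / 9950 × 0.64
    = 271 × 1.3 × 0.9271 / 9950 × 0.64
    = 0.02101 m = 21.01 mm

S_e ≈ 21 mm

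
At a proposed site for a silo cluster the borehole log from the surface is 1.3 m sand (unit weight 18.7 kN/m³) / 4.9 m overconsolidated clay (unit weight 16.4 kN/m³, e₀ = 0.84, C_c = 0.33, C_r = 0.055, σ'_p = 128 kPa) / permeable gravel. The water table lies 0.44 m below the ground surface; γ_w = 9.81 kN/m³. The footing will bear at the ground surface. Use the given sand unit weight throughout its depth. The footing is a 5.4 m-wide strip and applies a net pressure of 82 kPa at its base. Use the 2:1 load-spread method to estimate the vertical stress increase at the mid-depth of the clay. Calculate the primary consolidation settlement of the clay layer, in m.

Mid-depth of clay below the ground surface: z = 1.3 + 4.9/2 = 3.75 m.
Total vertical stress at mid-clay: σ_v = 18.7×1.3 + 16.4×2.45 = 64.49 kPa.
Pore pressure: u = 9.81×(3.75 − 0.44) = 32.471 kPa.
Initial effective stress: σ'_0 = σ_v − u = 64.49 − 32.471 = 32.019 kPa.
Stress increase at mid-clay by the 2:1 spreading method:
Δσ = qB/(B+z) = 82×5.4/(5.4+3.75) = 48.393 kPa
Final effective stress: σ'_f = 32.019 + 48.393 = 80.412 kPa.
σ'_f = 80.412 ≤ σ'_p = 128 kPa, so the clay remains overconsolidated and only the recompression index applies:
S_c = C_r·H/(1+e₀)·log₁₀(σ'_f/σ'_0) = 0.055×4.9/1.84×log₁₀(80.412/32.019)
    = 0.14646 × 0.39991 = 0.05857 m

S_c ≈ 0.0586 m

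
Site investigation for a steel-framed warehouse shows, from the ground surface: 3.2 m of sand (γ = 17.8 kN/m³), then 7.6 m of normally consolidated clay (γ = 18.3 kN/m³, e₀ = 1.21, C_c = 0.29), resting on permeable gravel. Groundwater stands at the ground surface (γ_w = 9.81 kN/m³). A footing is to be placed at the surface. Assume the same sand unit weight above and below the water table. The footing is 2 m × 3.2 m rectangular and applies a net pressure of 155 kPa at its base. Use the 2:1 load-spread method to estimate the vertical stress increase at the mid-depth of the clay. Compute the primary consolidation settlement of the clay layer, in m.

Mid-depth of clay below the ground surface: z = 3.2 + 7.6/2 = 7 m.
Total vertical stress at mid-clay: σ_v = 17.8×3.2 + 18.3×3.8 = 126.5 kPa.
Pore pressure: u = 9.81×(7 − 0) = 68.67 kPa.
Initial effective stress: σ'_0 = σ_v − u = 126.5 − 68.67 = 57.83 kPa.
Stress increase at mid-clay by the 2:1 spreading method:
Δσ = qBL/((B+z)(L+z)) = 155×2×3.2/((2+7)(3.2+7)) = 10.806 kPa
Final effective stress: σ'_f = σ'_0 + Δσ = 57.83 + 10.806 = 68.636 kPa.
Normally consolidated clay, so the full stress increment lies on the virgin compression line:
S_c = C_c·H/(1+e₀)·log₁₀(σ'_f/σ'_0) = 0.29×7.6/(1+1.21)×log₁₀(68.636/57.83)
    = 0.99729 × 0.074399 = 0.0742 m

S_c ≈ 0.0742 m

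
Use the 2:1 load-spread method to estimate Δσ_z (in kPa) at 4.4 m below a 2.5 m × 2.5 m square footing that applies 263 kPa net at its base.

Δσ_z ≈ 34.5 kPa

By the 2:1 method the load spreads at 1 horizontal : 2 vertical, so at depth z the loaded area has grown by z in each plan dimension:
Δσ = qBL/((B+z)(L+z)) = 263×2.5×2.5/((2.5+4.4)(2.5+4.4)) = 34.525 kPa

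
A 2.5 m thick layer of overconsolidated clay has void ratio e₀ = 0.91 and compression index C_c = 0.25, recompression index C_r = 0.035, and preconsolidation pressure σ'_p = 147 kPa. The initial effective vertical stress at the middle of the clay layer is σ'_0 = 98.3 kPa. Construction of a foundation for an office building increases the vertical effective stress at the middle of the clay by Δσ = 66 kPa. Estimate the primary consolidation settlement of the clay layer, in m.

Final effective stress: σ'_f = 98.3 + 66 = 164.3 kPa.
σ'_f = 164.3 > σ'_p = 147 kPa, so the stress path crosses the preconsolidation pressure — recompression up to σ'_p, then virgin compression beyond:
S_c = H/(1+e₀)·[C_r·log₁₀(σ'_p/σ'_0) + C_c·log₁₀(σ'_f/σ'_p)]
    = 2.5/1.91 × [0.035×log₁₀(147/98.3) + 0.25×log₁₀(164.3/147)]
    = 1.3089 × [0.0061167 + 0.01208] = 0.02382 m

S_c ≈ 0.0238 m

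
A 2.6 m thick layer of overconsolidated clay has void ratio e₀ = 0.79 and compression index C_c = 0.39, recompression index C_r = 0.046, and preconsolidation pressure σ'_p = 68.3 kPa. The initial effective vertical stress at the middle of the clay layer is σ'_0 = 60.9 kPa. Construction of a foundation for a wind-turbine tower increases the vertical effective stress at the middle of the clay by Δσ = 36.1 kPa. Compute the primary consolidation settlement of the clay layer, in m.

S_c ≈ 0.0896 m

Final effective stress: σ'_f = 60.9 + 36.1 = 97 kPa.
σ'_f = 97 > σ'_p = 68.3 kPa, so the stress path crosses the preconsolidation pressure — recompression up to σ'_p, then virgin compression beyond:
S_c = H/(1+e₀)·[C_r·log₁₀(σ'_p/σ'_0) + C_c·log₁₀(σ'_f/σ'_p)]
    = 2.6/1.79 × [0.046×log₁₀(68.3/60.9) + 0.39×log₁₀(97/68.3)]
    = 1.4525 × [0.002291 + 0.059417] = 0.08963 m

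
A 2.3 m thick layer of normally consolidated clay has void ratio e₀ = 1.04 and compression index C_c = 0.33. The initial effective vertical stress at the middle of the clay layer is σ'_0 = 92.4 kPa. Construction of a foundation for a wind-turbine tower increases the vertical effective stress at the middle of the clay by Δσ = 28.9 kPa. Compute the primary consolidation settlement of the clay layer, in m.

S_c ≈ 0.044 m

Final effective stress: σ'_f = σ'_0 + Δσ = 92.4 + 28.9 = 121.3 kPa.
Normally consolidated clay, so the full stress increment lies on the virgin compression line:
S_c = C_c·H/(1+e₀)·log₁₀(σ'_f/σ'_0) = 0.33×2.3/(1+1.04)×log₁₀(121.3/92.4)
    = 0.37206 × 0.11819 = 0.04397 m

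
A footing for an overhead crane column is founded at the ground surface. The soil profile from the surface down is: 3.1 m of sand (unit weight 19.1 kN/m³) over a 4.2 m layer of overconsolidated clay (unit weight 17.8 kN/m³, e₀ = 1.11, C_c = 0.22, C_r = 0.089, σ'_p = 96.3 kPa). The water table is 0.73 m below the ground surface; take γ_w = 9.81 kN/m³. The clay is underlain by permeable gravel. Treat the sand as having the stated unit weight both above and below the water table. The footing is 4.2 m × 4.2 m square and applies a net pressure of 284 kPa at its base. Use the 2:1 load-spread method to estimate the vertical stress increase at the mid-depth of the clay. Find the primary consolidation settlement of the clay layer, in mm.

Mid-depth of clay below the ground surface: z = 3.1 + 4.2/2 = 5.2 m.
Total vertical stress at mid-clay: σ_v = 19.1×3.1 + 17.8×2.1 = 96.59 kPa.
Pore pressure: u = 9.81×(5.2 − 0.73) = 43.851 kPa.
Initial effective stress: σ'_0 = σ_v − u = 96.59 − 43.851 = 52.739 kPa.
Stress increase at mid-clay by the 2:1 spreading method:
Δσ = qBL/((B+z)(L+z)) = 284×4.2×4.2/((4.2+5.2)(4.2+5.2)) = 56.697 kPa
Final effective stress: σ'_f = 52.739 + 56.697 = 109.44 kPa.
σ'_f = 109.44 > σ'_p = 96.3 kPa, so the stress path crosses the preconsolidation pressure — recompression up to σ'_p, then virgin compression beyond:
S_c = H/(1+e₀)·[C_r·log₁₀(σ'_p/σ'_0) + C_c·log₁₀(σ'_f/σ'_p)]
    = 4.2/2.11 × [0.089×log₁₀(96.3/52.739) + 0.22×log₁₀(109.44/96.3)]
    = 1.9905 × [0.023273 + 0.012221] = 0.07065 m

S_c ≈ 70.7 mm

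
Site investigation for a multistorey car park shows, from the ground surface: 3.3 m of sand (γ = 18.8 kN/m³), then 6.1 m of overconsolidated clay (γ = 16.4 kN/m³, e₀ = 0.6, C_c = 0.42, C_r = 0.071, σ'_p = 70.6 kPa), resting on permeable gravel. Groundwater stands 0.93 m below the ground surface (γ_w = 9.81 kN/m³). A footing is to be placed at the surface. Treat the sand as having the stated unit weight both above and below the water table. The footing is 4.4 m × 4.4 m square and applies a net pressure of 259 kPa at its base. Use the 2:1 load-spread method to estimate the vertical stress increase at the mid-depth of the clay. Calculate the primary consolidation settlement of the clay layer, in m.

S_c ≈ 0.279 m

Mid-depth of clay below the ground surface: z = 3.3 + 6.1/2 = 6.35 m.
Total vertical stress at mid-clay: σ_v = 18.8×3.3 + 16.4×3.05 = 112.06 kPa.
Pore pressure: u = 9.81×(6.35 − 0.93) = 53.17 kPa.
Initial effective stress: σ'_0 = σ_v − u = 112.06 − 53.17 = 58.89 kPa.
Stress increase at mid-clay by the 2:1 spreading method:
Δσ = qBL/((B+z)(L+z)) = 259×4.4×4.4/((4.4+6.35)(4.4+6.35)) = 43.39 kPa
Final effective stress: σ'_f = 58.89 + 43.39 = 102.28 kPa.
σ'_f = 102.28 > σ'_p = 70.6 kPa, so the stress path crosses the preconsolidation pressure — recompression up to σ'_p, then virgin compression beyond:
S_c = H/(1+e₀)·[C_r·log₁₀(σ'_p/σ'_0) + C_c·log₁₀(σ'_f/σ'_p)]
    = 6.1/1.6 × [0.071×log₁₀(70.6/58.89) + 0.42×log₁₀(102.28/70.6)]
    = 3.8125 × [0.0055922 + 0.067614] = 0.2791 m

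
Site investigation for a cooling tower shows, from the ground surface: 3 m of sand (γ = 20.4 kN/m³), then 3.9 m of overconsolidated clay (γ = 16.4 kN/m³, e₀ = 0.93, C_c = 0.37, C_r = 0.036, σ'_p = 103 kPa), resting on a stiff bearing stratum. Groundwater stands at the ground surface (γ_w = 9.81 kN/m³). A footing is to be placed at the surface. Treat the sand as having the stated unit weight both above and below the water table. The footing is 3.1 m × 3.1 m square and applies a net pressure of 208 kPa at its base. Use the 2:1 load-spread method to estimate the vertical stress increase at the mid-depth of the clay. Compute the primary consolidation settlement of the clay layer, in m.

S_c ≈ 0.0166 m

Mid-depth of clay below the ground surface: z = 3 + 3.9/2 = 4.95 m.
Total vertical stress at mid-clay: σ_v = 20.4×3 + 16.4×1.95 = 93.18 kPa.
Pore pressure: u = 9.81×(4.95 − 0) = 48.56 kPa.
Initial effective stress: σ'_0 = σ_v − u = 93.18 − 48.56 = 44.62 kPa.
Stress increase at mid-clay by the 2:1 spreading method:
Δσ = qBL/((B+z)(L+z)) = 208×3.1×3.1/((3.1+4.95)(3.1+4.95)) = 30.846 kPa
Final effective stress: σ'_f = 44.62 + 30.846 = 75.466 kPa.
σ'_f = 75.466 ≤ σ'_p = 103 kPa, so the clay remains overconsolidated and only the recompression index applies:
S_c = C_r·H/(1+e₀)·log₁₀(σ'_f/σ'_0) = 0.036×3.9/1.93×log₁₀(75.466/44.62)
    = 0.072745 × 0.22822 = 0.0166 m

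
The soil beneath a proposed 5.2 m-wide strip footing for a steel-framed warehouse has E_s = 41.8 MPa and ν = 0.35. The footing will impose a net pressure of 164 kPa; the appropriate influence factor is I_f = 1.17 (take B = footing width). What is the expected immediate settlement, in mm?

S_e ≈ 20.9 mm

Immediate (elastic) settlement: S_e = q·B·(1−ν²)/E_s · I_f.
E_s = 41.8 MPa = 41800 kPa.
S_e = 164 × 5.2 × (1 − 0.35²) / 41800 × 1.17
    = 164 × 5.2 × 0.8775 / 41800 × 1.17
    = 0.02095 m = 20.95 mm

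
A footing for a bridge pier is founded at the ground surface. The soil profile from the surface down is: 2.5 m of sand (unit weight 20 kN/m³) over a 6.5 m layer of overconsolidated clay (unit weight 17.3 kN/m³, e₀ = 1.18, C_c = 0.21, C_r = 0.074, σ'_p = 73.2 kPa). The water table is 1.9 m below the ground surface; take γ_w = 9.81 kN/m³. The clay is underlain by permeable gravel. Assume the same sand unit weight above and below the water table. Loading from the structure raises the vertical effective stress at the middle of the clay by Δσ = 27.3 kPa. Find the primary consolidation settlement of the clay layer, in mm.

Mid-depth of clay below the ground surface: z = 2.5 + 6.5/2 = 5.75 m.
Total vertical stress at mid-clay: σ_v = 20×2.5 + 17.3×3.25 = 106.22 kPa.
Pore pressure: u = 9.81×(5.75 − 1.9) = 37.769 kPa.
Initial effective stress: σ'_0 = σ_v − u = 106.22 − 37.769 = 68.451 kPa.
Final effective stress: σ'_f = 68.451 + 27.3 = 95.751 kPa.
σ'_f = 95.751 > σ'_p = 73.2 kPa, so the stress path crosses the preconsolidation pressure — recompression up to σ'_p, then virgin compression beyond:
S_c = H/(1+e₀)·[C_r·log₁₀(σ'_p/σ'_0) + C_c·log₁₀(σ'_f/σ'_p)]
    = 6.5/2.18 × [0.074×log₁₀(73.2/68.451) + 0.21×log₁₀(95.751/73.2)]
    = 2.9817 × [0.0021557 + 0.024493] = 0.07946 m

S_c ≈ 79.5 mm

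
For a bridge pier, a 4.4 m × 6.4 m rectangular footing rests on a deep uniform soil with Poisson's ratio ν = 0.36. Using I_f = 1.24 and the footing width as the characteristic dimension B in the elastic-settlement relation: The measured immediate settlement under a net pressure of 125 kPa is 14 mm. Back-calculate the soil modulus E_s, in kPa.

E_s ≈ 42400 kPa

S_e = q·B·(1−ν²)/E_s · I_f  ⇒  E_s = q·B·(1−ν²)·I_f / S_e.
E_s = 125 × 4.4 × 0.8704 × 1.24 / 0.014 = 42400 kPa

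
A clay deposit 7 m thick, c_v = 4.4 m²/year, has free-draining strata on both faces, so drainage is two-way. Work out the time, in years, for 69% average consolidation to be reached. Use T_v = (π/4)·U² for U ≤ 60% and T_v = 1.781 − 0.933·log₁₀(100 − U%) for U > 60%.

t ≈ 1.08 years

Drainage path length: H_d = H/2 = 3.5 m (double drainage).
U > 60%: T_v = 1.781 − 0.933·log₁₀(100 − 69) = 0.38956.
t = T_v·H_d²/c_v = 0.38956×3.5²/4.4 = 1.085 years.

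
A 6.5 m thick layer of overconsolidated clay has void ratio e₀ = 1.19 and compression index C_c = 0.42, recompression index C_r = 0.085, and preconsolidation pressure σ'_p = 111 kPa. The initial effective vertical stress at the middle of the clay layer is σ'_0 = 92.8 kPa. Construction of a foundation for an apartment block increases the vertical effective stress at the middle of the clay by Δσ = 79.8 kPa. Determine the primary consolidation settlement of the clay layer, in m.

Final effective stress: σ'_f = 92.8 + 79.8 = 172.6 kPa.
σ'_f = 172.6 > σ'_p = 111 kPa, so the stress path crosses the preconsolidation pressure — recompression up to σ'_p, then virgin compression beyond:
S_c = H/(1+e₀)·[C_r·log₁₀(σ'_p/σ'_0) + C_c·log₁₀(σ'_f/σ'_p)]
    = 6.5/2.19 × [0.085×log₁₀(111/92.8) + 0.42×log₁₀(172.6/111)]
    = 2.968 × [0.0066109 + 0.080521] = 0.2586 m

S_c ≈ 0.259 m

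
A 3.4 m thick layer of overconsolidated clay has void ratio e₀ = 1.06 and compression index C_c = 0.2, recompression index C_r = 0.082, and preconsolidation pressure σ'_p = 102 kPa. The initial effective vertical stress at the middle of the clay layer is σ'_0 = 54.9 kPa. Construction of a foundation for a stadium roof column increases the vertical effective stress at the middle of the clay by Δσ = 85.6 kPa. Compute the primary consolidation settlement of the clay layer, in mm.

S_c ≈ 82.3 mm

Final effective stress: σ'_f = 54.9 + 85.6 = 140.5 kPa.
σ'_f = 140.5 > σ'_p = 102 kPa, so the stress path crosses the preconsolidation pressure — recompression up to σ'_p, then virgin compression beyond:
S_c = H/(1+e₀)·[C_r·log₁₀(σ'_p/σ'_0) + C_c·log₁₀(σ'_f/σ'_p)]
    = 3.4/2.06 × [0.082×log₁₀(102/54.9) + 0.2×log₁₀(140.5/102)]
    = 1.6505 × [0.02206 + 0.027815] = 0.08232 m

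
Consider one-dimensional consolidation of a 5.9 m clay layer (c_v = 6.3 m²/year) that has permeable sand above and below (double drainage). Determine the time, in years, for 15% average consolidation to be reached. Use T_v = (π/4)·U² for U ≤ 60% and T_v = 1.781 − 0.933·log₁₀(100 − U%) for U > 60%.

Drainage path length: H_d = H/2 = 2.95 m (double drainage).
U ≤ 60%: T_v = (π/4)·U² = (π/4)×0.15² = 0.017671.
t = T_v·H_d²/c_v = 0.017671×2.95²/6.3 = 0.02441 years.

t ≈ 0.0244 years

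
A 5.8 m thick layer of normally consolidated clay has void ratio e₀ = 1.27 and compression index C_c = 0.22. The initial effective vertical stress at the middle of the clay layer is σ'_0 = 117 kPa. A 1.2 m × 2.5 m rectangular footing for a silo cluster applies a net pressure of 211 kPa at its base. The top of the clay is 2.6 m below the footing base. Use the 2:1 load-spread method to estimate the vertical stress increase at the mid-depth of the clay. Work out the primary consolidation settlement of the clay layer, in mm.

S_c ≈ 23.5 mm

Mid-depth of clay below the footing base: z = 2.6 + 5.8/2 = 5.5 m.
Stress increase at mid-clay by the 2:1 spreading method:
Δσ = qBL/((B+z)(L+z)) = 211×1.2×2.5/((1.2+5.5)(2.5+5.5)) = 11.81 kPa
Final effective stress: σ'_f = σ'_0 + Δσ = 117 + 11.81 = 128.81 kPa.
Normally consolidated clay, so the full stress increment lies on the virgin compression line:
S_c = C_c·H/(1+e₀)·log₁₀(σ'_f/σ'_0) = 0.22×5.8/(1+1.27)×log₁₀(128.81/117)
    = 0.56211 × 0.041764 = 0.02348 m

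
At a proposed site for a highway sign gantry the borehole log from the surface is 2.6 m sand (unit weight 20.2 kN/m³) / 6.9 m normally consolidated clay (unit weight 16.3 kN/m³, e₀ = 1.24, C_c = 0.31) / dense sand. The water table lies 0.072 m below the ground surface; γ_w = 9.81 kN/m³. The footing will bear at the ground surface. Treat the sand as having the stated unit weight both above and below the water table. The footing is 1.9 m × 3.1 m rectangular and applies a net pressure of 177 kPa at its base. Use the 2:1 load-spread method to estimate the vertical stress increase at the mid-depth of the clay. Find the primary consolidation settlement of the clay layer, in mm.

S_c ≈ 104 mm

Mid-depth of clay below the ground surface: z = 2.6 + 6.9/2 = 6.05 m.
Total vertical stress at mid-clay: σ_v = 20.2×2.6 + 16.3×3.45 = 108.76 kPa.
Pore pressure: u = 9.81×(6.05 − 0.072) = 58.644 kPa.
Initial effective stress: σ'_0 = σ_v − u = 108.76 − 58.644 = 50.116 kPa.
Stress increase at mid-clay by the 2:1 spreading method:
Δσ = qBL/((B+z)(L+z)) = 177×1.9×3.1/((1.9+6.05)(3.1+6.05)) = 14.332 kPa
Final effective stress: σ'_f = σ'_0 + Δσ = 50.116 + 14.332 = 64.448 kPa.
Normally consolidated clay, so the full stress increment lies on the virgin compression line:
S_c = C_c·H/(1+e₀)·log₁₀(σ'_f/σ'_0) = 0.31×6.9/(1+1.24)×log₁₀(64.448/50.116)
    = 0.95491 × 0.10923 = 0.1043 m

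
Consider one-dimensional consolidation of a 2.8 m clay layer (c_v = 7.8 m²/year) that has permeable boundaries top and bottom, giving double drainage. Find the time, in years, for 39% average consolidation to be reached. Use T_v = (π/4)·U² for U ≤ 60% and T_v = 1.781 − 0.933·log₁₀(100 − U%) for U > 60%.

Drainage path length: H_d = H/2 = 1.4 m (double drainage).
U ≤ 60%: T_v = (π/4)·U² = (π/4)×0.39² = 0.11946.
t = T_v·H_d²/c_v = 0.11946×1.4²/7.8 = 0.03002 years.

t ≈ 0.03 years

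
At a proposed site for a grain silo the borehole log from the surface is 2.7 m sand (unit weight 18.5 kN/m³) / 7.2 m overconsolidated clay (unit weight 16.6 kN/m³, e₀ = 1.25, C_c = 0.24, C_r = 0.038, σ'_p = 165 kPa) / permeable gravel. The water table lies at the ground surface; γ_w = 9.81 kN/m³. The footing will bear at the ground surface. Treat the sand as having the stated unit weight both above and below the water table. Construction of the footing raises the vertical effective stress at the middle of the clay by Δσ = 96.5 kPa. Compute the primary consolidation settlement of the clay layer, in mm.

Mid-depth of clay below the ground surface: z = 2.7 + 7.2/2 = 6.3 m.
Total vertical stress at mid-clay: σ_v = 18.5×2.7 + 16.6×3.6 = 109.71 kPa.
Pore pressure: u = 9.81×(6.3 − 0) = 61.803 kPa.
Initial effective stress: σ'_0 = σ_v − u = 109.71 − 61.803 = 47.907 kPa.
Final effective stress: σ'_f = 47.907 + 96.5 = 144.41 kPa.
σ'_f = 144.41 ≤ σ'_p = 165 kPa, so the clay remains overconsolidated and only the recompression index applies:
S_c = C_r·H/(1+e₀)·log₁₀(σ'_f/σ'_0) = 0.038×7.2/2.25×log₁₀(144.41/47.907)
    = 0.1216 × 0.4792 = 0.05827 m

S_c ≈ 58.3 mm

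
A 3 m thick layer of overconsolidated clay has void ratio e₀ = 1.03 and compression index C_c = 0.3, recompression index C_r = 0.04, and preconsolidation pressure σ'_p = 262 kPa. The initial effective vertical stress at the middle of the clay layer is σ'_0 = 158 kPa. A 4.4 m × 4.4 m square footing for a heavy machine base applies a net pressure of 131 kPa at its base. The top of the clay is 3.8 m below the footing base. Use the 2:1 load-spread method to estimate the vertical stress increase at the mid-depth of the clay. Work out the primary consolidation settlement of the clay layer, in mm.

S_c ≈ 4.04 mm

Mid-depth of clay below the footing base: z = 3.8 + 3/2 = 5.3 m.
Stress increase at mid-clay by the 2:1 spreading method:
Δσ = qBL/((B+z)(L+z)) = 131×4.4×4.4/((4.4+5.3)(4.4+5.3)) = 26.955 kPa
Final effective stress: σ'_f = 158 + 26.955 = 184.95 kPa.
σ'_f = 184.95 ≤ σ'_p = 262 kPa, so the clay remains overconsolidated and only the recompression index applies:
S_c = C_r·H/(1+e₀)·log₁₀(σ'_f/σ'_0) = 0.04×3/2.03×log₁₀(184.95/158)
    = 0.059112 × 0.068397 = 0.004043 m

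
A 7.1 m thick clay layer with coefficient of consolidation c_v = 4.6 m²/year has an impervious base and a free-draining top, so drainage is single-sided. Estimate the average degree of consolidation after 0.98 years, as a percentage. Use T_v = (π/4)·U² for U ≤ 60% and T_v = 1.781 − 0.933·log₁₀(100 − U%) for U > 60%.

Drainage path length: H_d = H = 7.1 m (single drainage).
T_v = c_v·t/H_d² = 4.6×0.98/7.1² = 0.089427.
T_v = 0.089427 corresponds to the U ≤ 60% branch:
U = √(4T_v/π) = 0.3374

U ≈ 33.7 %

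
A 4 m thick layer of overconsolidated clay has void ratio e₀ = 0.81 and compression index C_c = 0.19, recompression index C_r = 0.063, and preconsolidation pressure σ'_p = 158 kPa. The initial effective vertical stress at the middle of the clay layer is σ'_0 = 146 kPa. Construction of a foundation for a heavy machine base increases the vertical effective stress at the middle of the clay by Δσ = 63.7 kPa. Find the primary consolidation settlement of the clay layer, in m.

S_c ≈ 0.0564 m

Final effective stress: σ'_f = 146 + 63.7 = 209.7 kPa.
σ'_f = 209.7 > σ'_p = 158 kPa, so the stress path crosses the preconsolidation pressure — recompression up to σ'_p, then virgin compression beyond:
S_c = H/(1+e₀)·[C_r·log₁₀(σ'_p/σ'_0) + C_c·log₁₀(σ'_f/σ'_p)]
    = 4/1.81 × [0.063×log₁₀(158/146) + 0.19×log₁₀(209.7/158)]
    = 2.2099 × [0.0021612 + 0.023359] = 0.0564 m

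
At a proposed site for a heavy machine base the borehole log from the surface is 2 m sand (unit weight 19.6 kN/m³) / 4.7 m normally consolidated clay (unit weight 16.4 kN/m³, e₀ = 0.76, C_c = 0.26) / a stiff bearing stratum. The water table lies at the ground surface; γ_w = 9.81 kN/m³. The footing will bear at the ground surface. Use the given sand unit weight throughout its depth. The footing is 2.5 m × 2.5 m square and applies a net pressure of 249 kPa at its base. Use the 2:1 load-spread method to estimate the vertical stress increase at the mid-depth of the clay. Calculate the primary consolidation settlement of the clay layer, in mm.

Mid-depth of clay below the ground surface: z = 2 + 4.7/2 = 4.35 m.
Total vertical stress at mid-clay: σ_v = 19.6×2 + 16.4×2.35 = 77.74 kPa.
Pore pressure: u = 9.81×(4.35 − 0) = 42.673 kPa.
Initial effective stress: σ'_0 = σ_v − u = 77.74 − 42.673 = 35.067 kPa.
Stress increase at mid-clay by the 2:1 spreading method:
Δσ = qBL/((B+z)(L+z)) = 249×2.5×2.5/((2.5+4.35)(2.5+4.35)) = 33.166 kPa
Final effective stress: σ'_f = σ'_0 + Δσ = 35.067 + 33.166 = 68.233 kPa.
Normally consolidated clay, so the full stress increment lies on the virgin compression line:
S_c = C_c·H/(1+e₀)·log₁₀(σ'_f/σ'_0) = 0.26×4.7/(1+0.76)×log₁₀(68.233/35.067)
    = 0.69432 × 0.2891 = 0.2007 m

S_c ≈ 201 mm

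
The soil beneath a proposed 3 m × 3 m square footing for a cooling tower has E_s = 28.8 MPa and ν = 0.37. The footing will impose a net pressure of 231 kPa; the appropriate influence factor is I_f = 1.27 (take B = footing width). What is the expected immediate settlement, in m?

S_e ≈ 0.0264 m

Immediate (elastic) settlement: S_e = q·B·(1−ν²)/E_s · I_f.
E_s = 28.8 MPa = 28800 kPa.
S_e = 231 × 3 × (1 − 0.37²) / 28800 × 1.27
    = 231 × 3 × 0.8631 / 28800 × 1.27
    = 0.02638 m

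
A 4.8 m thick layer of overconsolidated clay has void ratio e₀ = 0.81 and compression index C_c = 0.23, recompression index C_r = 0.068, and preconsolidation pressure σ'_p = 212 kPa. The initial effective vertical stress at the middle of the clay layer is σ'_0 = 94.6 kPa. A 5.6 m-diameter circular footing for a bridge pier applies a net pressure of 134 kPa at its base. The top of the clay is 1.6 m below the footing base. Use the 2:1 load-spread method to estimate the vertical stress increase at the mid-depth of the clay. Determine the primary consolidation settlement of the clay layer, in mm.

Mid-depth of clay below the footing base: z = 1.6 + 4.8/2 = 4 m.
Stress increase at mid-clay by the 2:1 spreading method:
Δσ ≈ qD²/(D+z)² = 134×5.6²/(5.6+4)² = 45.597 kPa
Final effective stress: σ'_f = 94.6 + 45.597 = 140.2 kPa.
σ'_f = 140.2 ≤ σ'_p = 212 kPa, so the clay remains overconsolidated and only the recompression index applies:
S_c = C_r·H/(1+e₀)·log₁₀(σ'_f/σ'_0) = 0.068×4.8/1.81×log₁₀(140.2/94.6)
    = 0.18033 × 0.17086 = 0.03081 m

S_c ≈ 30.8 mm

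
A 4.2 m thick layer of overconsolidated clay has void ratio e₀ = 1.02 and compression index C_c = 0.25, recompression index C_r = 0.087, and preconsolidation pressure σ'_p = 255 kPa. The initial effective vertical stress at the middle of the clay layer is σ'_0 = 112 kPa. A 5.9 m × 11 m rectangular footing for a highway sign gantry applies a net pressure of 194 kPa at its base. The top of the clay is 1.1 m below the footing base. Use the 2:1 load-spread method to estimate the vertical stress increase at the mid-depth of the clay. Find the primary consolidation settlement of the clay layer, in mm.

S_c ≈ 49.2 mm

Mid-depth of clay below the footing base: z = 1.1 + 4.2/2 = 3.2 m.
Stress increase at mid-clay by the 2:1 spreading method:
Δσ = qBL/((B+z)(L+z)) = 194×5.9×11/((5.9+3.2)(11+3.2)) = 97.435 kPa
Final effective stress: σ'_f = 112 + 97.435 = 209.44 kPa.
σ'_f = 209.44 ≤ σ'_p = 255 kPa, so the clay remains overconsolidated and only the recompression index applies:
S_c = C_r·H/(1+e₀)·log₁₀(σ'_f/σ'_0) = 0.087×4.2/2.02×log₁₀(209.44/112)
    = 0.18089 × 0.27184 = 0.04917 m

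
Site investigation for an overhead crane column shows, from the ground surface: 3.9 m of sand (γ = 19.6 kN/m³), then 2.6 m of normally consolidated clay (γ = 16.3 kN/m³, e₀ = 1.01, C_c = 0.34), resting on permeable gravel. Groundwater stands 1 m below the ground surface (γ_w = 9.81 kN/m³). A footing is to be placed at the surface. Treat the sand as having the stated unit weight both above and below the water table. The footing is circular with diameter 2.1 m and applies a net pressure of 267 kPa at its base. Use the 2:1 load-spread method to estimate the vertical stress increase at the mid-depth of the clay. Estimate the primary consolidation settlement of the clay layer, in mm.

S_c ≈ 63.1 mm

Mid-depth of clay below the ground surface: z = 3.9 + 2.6/2 = 5.2 m.
Total vertical stress at mid-clay: σ_v = 19.6×3.9 + 16.3×1.3 = 97.63 kPa.
Pore pressure: u = 9.81×(5.2 − 1) = 41.202 kPa.
Initial effective stress: σ'_0 = σ_v − u = 97.63 − 41.202 = 56.428 kPa.
Stress increase at mid-clay by the 2:1 spreading method:
Δσ ≈ qD²/(D+z)² = 267×2.1²/(2.1+5.2)² = 22.096 kPa
Final effective stress: σ'_f = σ'_0 + Δσ = 56.428 + 22.096 = 78.524 kPa.
Normally consolidated clay, so the full stress increment lies on the virgin compression line:
S_c = C_c·H/(1+e₀)·log₁₀(σ'_f/σ'_0) = 0.34×2.6/(1+1.01)×log₁₀(78.524/56.428)
    = 0.4398 × 0.14351 = 0.06312 m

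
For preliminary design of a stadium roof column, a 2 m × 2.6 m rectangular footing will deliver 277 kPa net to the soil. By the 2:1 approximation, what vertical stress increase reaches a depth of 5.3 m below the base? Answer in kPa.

Δσ_z ≈ 25 kPa

By the 2:1 method the load spreads at 1 horizontal : 2 vertical, so at depth z the loaded area has grown by z in each plan dimension:
Δσ = qBL/((B+z)(L+z)) = 277×2×2.6/((2+5.3)(2.6+5.3)) = 24.977 kPa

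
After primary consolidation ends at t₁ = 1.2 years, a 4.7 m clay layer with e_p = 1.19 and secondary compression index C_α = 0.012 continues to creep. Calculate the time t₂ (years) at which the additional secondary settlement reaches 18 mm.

t₂ ≈ 6 years

S_s = C_α·H/(1+e_p)·log₁₀(t₂/t₁) ⇒ log₁₀(t₂/t₁) = S_s·(1+e_p)/(C_α·H).
log₁₀(t₂/t₁) = 0.018 × (1+1.19) / (0.012×4.7) = 0.6989
t₂ = t₁ × 10^0.6989 = 1.2 × 5 = 6 years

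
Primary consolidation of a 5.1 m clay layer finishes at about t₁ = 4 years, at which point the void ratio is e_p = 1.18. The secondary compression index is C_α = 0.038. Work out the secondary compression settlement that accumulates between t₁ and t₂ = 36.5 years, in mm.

Secondary compression: S_s = C_α·H/(1+e_p)·log₁₀(t₂/t₁)
S_s = 0.038×5.1/(1+1.18)×log₁₀(36.5/4)
    = 0.0889 × 0.9602 = 0.08536 m

S_s ≈ 85.4 mm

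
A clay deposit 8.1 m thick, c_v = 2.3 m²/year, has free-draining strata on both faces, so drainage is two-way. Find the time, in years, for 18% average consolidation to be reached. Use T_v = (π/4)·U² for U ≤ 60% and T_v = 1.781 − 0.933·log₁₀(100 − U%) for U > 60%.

Drainage path length: H_d = H/2 = 4.05 m (double drainage).
U ≤ 60%: T_v = (π/4)·U² = (π/4)×0.18² = 0.025447.
t = T_v·H_d²/c_v = 0.025447×4.05²/2.3 = 0.1815 years.

t ≈ 0.181 years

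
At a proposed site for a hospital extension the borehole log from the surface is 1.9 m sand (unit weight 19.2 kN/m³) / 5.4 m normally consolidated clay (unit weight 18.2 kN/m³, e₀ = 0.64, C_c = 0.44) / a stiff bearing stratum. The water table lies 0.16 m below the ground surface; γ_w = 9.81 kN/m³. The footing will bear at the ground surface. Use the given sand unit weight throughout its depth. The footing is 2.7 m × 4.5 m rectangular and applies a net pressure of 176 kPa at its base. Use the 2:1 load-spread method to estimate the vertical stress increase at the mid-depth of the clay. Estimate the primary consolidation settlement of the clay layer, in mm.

Mid-depth of clay below the ground surface: z = 1.9 + 5.4/2 = 4.6 m.
Total vertical stress at mid-clay: σ_v = 19.2×1.9 + 18.2×2.7 = 85.62 kPa.
Pore pressure: u = 9.81×(4.6 − 0.16) = 43.556 kPa.
Initial effective stress: σ'_0 = σ_v − u = 85.62 − 43.556 = 42.064 kPa.
Stress increase at mid-clay by the 2:1 spreading method:
Δσ = qBL/((B+z)(L+z)) = 176×2.7×4.5/((2.7+4.6)(4.5+4.6)) = 32.19 kPa
Final effective stress: σ'_f = σ'_0 + Δσ = 42.064 + 32.19 = 74.254 kPa.
Normally consolidated clay, so the full stress increment lies on the virgin compression line:
S_c = C_c·H/(1+e₀)·log₁₀(σ'_f/σ'_0) = 0.44×5.4/(1+0.64)×log₁₀(74.254/42.064)
    = 1.4488 × 0.24681 = 0.3576 m

S_c ≈ 358 mm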